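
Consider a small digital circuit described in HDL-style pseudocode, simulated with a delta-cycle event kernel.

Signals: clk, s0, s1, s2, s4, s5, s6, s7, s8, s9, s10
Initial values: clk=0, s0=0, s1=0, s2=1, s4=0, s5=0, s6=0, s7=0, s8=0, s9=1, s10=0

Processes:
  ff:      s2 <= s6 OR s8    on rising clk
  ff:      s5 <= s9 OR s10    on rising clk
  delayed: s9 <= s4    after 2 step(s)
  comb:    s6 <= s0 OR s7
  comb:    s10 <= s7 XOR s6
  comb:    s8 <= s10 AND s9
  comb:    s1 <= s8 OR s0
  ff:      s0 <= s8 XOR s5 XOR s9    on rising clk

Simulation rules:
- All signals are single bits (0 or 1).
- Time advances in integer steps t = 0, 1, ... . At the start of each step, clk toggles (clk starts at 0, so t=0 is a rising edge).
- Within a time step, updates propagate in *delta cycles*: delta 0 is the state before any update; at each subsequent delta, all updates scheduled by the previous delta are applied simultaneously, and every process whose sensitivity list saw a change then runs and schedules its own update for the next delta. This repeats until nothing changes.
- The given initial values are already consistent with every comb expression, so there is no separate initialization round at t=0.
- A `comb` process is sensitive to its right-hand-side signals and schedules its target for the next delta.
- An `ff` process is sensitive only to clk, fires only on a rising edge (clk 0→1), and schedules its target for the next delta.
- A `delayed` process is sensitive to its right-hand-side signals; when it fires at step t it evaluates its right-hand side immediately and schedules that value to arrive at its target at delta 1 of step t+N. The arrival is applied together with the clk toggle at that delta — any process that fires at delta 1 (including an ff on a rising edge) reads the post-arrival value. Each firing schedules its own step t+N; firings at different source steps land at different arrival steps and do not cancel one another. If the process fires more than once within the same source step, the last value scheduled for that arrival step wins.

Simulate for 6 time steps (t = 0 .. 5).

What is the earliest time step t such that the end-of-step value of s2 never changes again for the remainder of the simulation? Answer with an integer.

2

[bits: s10,s0,s6,clk,s5,s1,s8,s7,s9,s2,s4]
t=0: Δ0=00000000110 Δ1=00010000110 Δ2=01011000100 Δ3=01111100100 Δ4=11111100100 Δ5=11111110100 | 5Δ
t=1: Δ0=11111110100 Δ1=11101110100 | 1Δ
t=2: Δ0=11101110100 Δ1=11111110100 Δ2=11111110110 | 2Δ
t=3: Δ0=11111110110 Δ1=11101110110 | 1Δ
t=4: Δ0=11101110110 Δ1=11111110110 | 1Δ
t=5: Δ0=11111110110 Δ1=11101110110 | 1Δ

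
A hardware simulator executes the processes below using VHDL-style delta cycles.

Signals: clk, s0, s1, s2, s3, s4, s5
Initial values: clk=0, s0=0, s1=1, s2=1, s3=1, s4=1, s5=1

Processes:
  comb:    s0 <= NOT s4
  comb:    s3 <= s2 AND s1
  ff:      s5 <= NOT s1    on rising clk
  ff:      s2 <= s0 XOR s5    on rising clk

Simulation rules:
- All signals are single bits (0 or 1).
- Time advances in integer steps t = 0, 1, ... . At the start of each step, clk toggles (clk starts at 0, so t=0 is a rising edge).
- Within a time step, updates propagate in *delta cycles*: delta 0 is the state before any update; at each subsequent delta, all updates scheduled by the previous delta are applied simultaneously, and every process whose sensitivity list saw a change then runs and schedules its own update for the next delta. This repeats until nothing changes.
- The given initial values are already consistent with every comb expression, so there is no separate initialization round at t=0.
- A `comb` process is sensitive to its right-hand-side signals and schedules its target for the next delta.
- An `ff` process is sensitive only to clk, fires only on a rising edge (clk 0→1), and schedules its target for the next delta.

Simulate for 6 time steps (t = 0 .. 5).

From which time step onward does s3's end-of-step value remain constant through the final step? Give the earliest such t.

2

[bits: s4,clk,s1,s2,s0,s3,s5]
t=0: Δ0=1011011 Δ1=1111011 Δ2=1111010 | 2Δ
t=1: Δ0=1111010 Δ1=1011010 | 1Δ
t=2: Δ0=1011010 Δ1=1111010 Δ2=1110010 Δ3=1110000 | 3Δ
t=3: Δ0=1110000 Δ1=1010000 | 1Δ
t=4: Δ0=1010000 Δ1=1110000 | 1Δ
t=5: Δ0=1110000 Δ1=1010000 | 1Δ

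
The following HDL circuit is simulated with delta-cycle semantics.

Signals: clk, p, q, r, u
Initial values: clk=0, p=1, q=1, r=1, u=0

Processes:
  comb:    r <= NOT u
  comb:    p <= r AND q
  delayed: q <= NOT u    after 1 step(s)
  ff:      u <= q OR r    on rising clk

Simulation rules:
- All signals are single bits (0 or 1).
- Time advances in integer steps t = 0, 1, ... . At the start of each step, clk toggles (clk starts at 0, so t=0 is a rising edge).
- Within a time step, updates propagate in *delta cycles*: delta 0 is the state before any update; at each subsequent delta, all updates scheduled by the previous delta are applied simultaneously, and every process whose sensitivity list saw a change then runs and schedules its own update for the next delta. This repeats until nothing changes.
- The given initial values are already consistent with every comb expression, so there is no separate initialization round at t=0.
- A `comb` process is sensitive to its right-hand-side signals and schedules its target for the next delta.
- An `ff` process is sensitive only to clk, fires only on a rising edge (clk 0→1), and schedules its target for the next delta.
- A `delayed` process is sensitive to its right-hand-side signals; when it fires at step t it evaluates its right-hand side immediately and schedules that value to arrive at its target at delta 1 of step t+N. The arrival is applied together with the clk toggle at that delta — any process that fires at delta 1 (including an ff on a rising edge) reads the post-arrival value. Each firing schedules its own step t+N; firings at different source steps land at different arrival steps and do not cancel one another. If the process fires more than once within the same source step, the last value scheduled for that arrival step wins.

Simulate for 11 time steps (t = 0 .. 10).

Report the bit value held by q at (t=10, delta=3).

t0.Δ0 u=0 r=1 p=1 q=1 clk=0
t0.Δ1 u=0 r=1 p=1 q=1 clk=1
t0.Δ2 u=1 r=1 p=1 q=1 clk=1
t0.Δ3 u=1 r=0 p=1 q=1 clk=1
t0.Δ4 u=1 r=0 p=0 q=1 clk=1
t1.Δ0 u=1 r=0 p=0 q=1 clk=1
t1.Δ1 u=1 r=0 p=0 q=0 clk=0
t2.Δ0 u=1 r=0 p=0 q=0 clk=0
t2.Δ1 u=1 r=0 p=0 q=0 clk=1
t2.Δ2 u=0 r=0 p=0 q=0 clk=1
t2.Δ3 u=0 r=1 p=0 q=0 clk=1
t3.Δ0 u=0 r=1 p=0 q=0 clk=1
t3.Δ1 u=0 r=1 p=0 q=1 clk=0
t3.Δ2 u=0 r=1 p=1 q=1 clk=0
t4.Δ0 u=0 r=1 p=1 q=1 clk=0
t4.Δ1 u=0 r=1 p=1 q=1 clk=1
t4.Δ2 u=1 r=1 p=1 q=1 clk=1
t4.Δ3 u=1 r=0 p=1 q=1 clk=1
t4.Δ4 u=1 r=0 p=0 q=1 clk=1
t5.Δ0 u=1 r=0 p=0 q=1 clk=1
t5.Δ1 u=1 r=0 p=0 q=0 clk=0
t6.Δ0 u=1 r=0 p=0 q=0 clk=0
t6.Δ1 u=1 r=0 p=0 q=0 clk=1
t6.Δ2 u=0 r=0 p=0 q=0 clk=1
t6.Δ3 u=0 r=1 p=0 q=0 clk=1
t7.Δ0 u=0 r=1 p=0 q=0 clk=1
t7.Δ1 u=0 r=1 p=0 q=1 clk=0
t7.Δ2 u=0 r=1 p=1 q=1 clk=0
t8.Δ0 u=0 r=1 p=1 q=1 clk=0
t8.Δ1 u=0 r=1 p=1 q=1 clk=1
t8.Δ2 u=1 r=1 p=1 q=1 clk=1
t8.Δ3 u=1 r=0 p=1 q=1 clk=1
t8.Δ4 u=1 r=0 p=0 q=1 clk=1
t9.Δ0 u=1 r=0 p=0 q=1 clk=1
t9.Δ1 u=1 r=0 p=0 q=0 clk=0
t10.Δ0 u=1 r=0 p=0 q=0 clk=0
t10.Δ1 u=1 r=0 p=0 q=0 clk=1
t10.Δ2 u=0 r=0 p=0 q=0 clk=1
t10.Δ3 u=0 r=1 p=0 q=0 clk=1

0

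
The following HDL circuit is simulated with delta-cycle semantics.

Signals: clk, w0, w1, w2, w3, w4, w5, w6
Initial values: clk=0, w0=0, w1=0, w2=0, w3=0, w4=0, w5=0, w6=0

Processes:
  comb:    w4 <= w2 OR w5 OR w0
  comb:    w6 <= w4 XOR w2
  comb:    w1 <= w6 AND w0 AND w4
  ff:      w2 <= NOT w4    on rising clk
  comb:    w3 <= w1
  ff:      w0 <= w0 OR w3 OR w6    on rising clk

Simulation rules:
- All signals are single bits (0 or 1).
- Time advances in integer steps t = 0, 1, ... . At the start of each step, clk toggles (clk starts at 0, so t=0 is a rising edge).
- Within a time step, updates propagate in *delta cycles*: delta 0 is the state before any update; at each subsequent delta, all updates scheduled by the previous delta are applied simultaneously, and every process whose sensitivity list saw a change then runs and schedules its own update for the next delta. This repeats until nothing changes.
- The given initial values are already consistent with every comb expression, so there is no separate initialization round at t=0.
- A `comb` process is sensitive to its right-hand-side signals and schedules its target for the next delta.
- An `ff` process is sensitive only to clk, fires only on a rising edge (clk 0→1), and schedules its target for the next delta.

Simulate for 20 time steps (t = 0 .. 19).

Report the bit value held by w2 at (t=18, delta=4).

0

[bits: w1,w2,w4,clk,w0,w3,w6,w5]
t=0: Δ0=00000000 Δ1=00010000 Δ2=01010000 Δ3=01110010 Δ4=01110000 | 4Δ
t=1: Δ0=01110000 Δ1=01100000 | 1Δ
t=2: Δ0=01100000 Δ1=01110000 Δ2=00110000 Δ3=00010010 Δ4=00010000 | 4Δ
t=3: Δ0=00010000 Δ1=00000000 | 1Δ
t=4: Δ0=00000000 Δ1=00010000 Δ2=01010000 Δ3=01110010 Δ4=01110000 | 4Δ
t=5: Δ0=01110000 Δ1=01100000 | 1Δ
t=6: Δ0=01100000 Δ1=01110000 Δ2=00110000 Δ3=00010010 Δ4=00010000 | 4Δ
t=7: Δ0=00010000 Δ1=00000000 | 1Δ
t=8: Δ0=00000000 Δ1=00010000 Δ2=01010000 Δ3=01110010 Δ4=01110000 | 4Δ
t=9: Δ0=01110000 Δ1=01100000 | 1Δ
t=10: Δ0=01100000 Δ1=01110000 Δ2=00110000 Δ3=00010010 Δ4=00010000 | 4Δ
t=11: Δ0=00010000 Δ1=00000000 | 1Δ
t=12: Δ0=00000000 Δ1=00010000 Δ2=01010000 Δ3=01110010 Δ4=01110000 | 4Δ
t=13: Δ0=01110000 Δ1=01100000 | 1Δ
t=14: Δ0=01100000 Δ1=01110000 Δ2=00110000 Δ3=00010010 Δ4=00010000 | 4Δ
t=15: Δ0=00010000 Δ1=00000000 | 1Δ
t=16: Δ0=00000000 Δ1=00010000 Δ2=01010000 Δ3=01110010 Δ4=01110000 | 4Δ
t=17: Δ0=01110000 Δ1=01100000 | 1Δ
t=18: Δ0=01100000 Δ1=01110000 Δ2=00110000 Δ3=00010010 Δ4=00010000 | 4Δ
t=19: Δ0=00010000 Δ1=00000000 | 1Δ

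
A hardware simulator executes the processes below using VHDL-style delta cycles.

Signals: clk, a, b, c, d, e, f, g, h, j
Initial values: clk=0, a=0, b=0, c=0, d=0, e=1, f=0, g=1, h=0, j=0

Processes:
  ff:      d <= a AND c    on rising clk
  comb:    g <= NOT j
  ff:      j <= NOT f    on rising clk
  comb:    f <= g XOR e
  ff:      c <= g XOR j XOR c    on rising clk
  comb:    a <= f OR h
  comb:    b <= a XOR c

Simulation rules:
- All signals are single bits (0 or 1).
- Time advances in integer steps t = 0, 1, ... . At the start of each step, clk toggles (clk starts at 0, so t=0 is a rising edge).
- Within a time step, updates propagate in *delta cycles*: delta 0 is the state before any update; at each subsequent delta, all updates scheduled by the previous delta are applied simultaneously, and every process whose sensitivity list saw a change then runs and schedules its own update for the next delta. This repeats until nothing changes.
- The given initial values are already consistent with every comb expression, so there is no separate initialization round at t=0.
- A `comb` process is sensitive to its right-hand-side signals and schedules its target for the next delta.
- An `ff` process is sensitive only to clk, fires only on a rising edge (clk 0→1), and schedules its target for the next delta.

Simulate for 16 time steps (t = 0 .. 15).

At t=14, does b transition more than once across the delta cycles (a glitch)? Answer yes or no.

yes

t0.Δ0 clk=0 f=0 a=0 c=0 b=0 e=1 h=0 j=0 d=0 g=1
t0.Δ1 clk=1 f=0 a=0 c=0 b=0 e=1 h=0 j=0 d=0 g=1
t0.Δ2 clk=1 f=0 a=0 c=1 b=0 e=1 h=0 j=1 d=0 g=1
t0.Δ3 clk=1 f=0 a=0 c=1 b=1 e=1 h=0 j=1 d=0 g=0
t0.Δ4 clk=1 f=1 a=0 c=1 b=1 e=1 h=0 j=1 d=0 g=0
t0.Δ5 clk=1 f=1 a=1 c=1 b=1 e=1 h=0 j=1 d=0 g=0
t0.Δ6 clk=1 f=1 a=1 c=1 b=0 e=1 h=0 j=1 d=0 g=0
t1.Δ0 clk=1 f=1 a=1 c=1 b=0 e=1 h=0 j=1 d=0 g=0
t1.Δ1 clk=0 f=1 a=1 c=1 b=0 e=1 h=0 j=1 d=0 g=0
t2.Δ0 clk=0 f=1 a=1 c=1 b=0 e=1 h=0 j=1 d=0 g=0
t2.Δ1 clk=1 f=1 a=1 c=1 b=0 e=1 h=0 j=1 d=0 g=0
t2.Δ2 clk=1 f=1 a=1 c=0 b=0 e=1 h=0 j=0 d=1 g=0
t2.Δ3 clk=1 f=1 a=1 c=0 b=1 e=1 h=0 j=0 d=1 g=1
t2.Δ4 clk=1 f=0 a=1 c=0 b=1 e=1 h=0 j=0 d=1 g=1
t2.Δ5 clk=1 f=0 a=0 c=0 b=1 e=1 h=0 j=0 d=1 g=1
t2.Δ6 clk=1 f=0 a=0 c=0 b=0 e=1 h=0 j=0 d=1 g=1
t3.Δ0 clk=1 f=0 a=0 c=0 b=0 e=1 h=0 j=0 d=1 g=1
t3.Δ1 clk=0 f=0 a=0 c=0 b=0 e=1 h=0 j=0 d=1 g=1
t4.Δ0 clk=0 f=0 a=0 c=0 b=0 e=1 h=0 j=0 d=1 g=1
t4.Δ1 clk=1 f=0 a=0 c=0 b=0 e=1 h=0 j=0 d=1 g=1
t4.Δ2 clk=1 f=0 a=0 c=1 b=0 e=1 h=0 j=1 d=0 g=1
t4.Δ3 clk=1 f=0 a=0 c=1 b=1 e=1 h=0 j=1 d=0 g=0
t4.Δ4 clk=1 f=1 a=0 c=1 b=1 e=1 h=0 j=1 d=0 g=0
t4.Δ5 clk=1 f=1 a=1 c=1 b=1 e=1 h=0 j=1 d=0 g=0
t4.Δ6 clk=1 f=1 a=1 c=1 b=0 e=1 h=0 j=1 d=0 g=0
t5.Δ0 clk=1 f=1 a=1 c=1 b=0 e=1 h=0 j=1 d=0 g=0
t5.Δ1 clk=0 f=1 a=1 c=1 b=0 e=1 h=0 j=1 d=0 g=0
t6.Δ0 clk=0 f=1 a=1 c=1 b=0 e=1 h=0 j=1 d=0 g=0
t6.Δ1 clk=1 f=1 a=1 c=1 b=0 e=1 h=0 j=1 d=0 g=0
t6.Δ2 clk=1 f=1 a=1 c=0 b=0 e=1 h=0 j=0 d=1 g=0
t6.Δ3 clk=1 f=1 a=1 c=0 b=1 e=1 h=0 j=0 d=1 g=1
t6.Δ4 clk=1 f=0 a=1 c=0 b=1 e=1 h=0 j=0 d=1 g=1
t6.Δ5 clk=1 f=0 a=0 c=0 b=1 e=1 h=0 j=0 d=1 g=1
t6.Δ6 clk=1 f=0 a=0 c=0 b=0 e=1 h=0 j=0 d=1 g=1
t7.Δ0 clk=1 f=0 a=0 c=0 b=0 e=1 h=0 j=0 d=1 g=1
t7.Δ1 clk=0 f=0 a=0 c=0 b=0 e=1 h=0 j=0 d=1 g=1
t8.Δ0 clk=0 f=0 a=0 c=0 b=0 e=1 h=0 j=0 d=1 g=1
t8.Δ1 clk=1 f=0 a=0 c=0 b=0 e=1 h=0 j=0 d=1 g=1
t8.Δ2 clk=1 f=0 a=0 c=1 b=0 e=1 h=0 j=1 d=0 g=1
t8.Δ3 clk=1 f=0 a=0 c=1 b=1 e=1 h=0 j=1 d=0 g=0
t8.Δ4 clk=1 f=1 a=0 c=1 b=1 e=1 h=0 j=1 d=0 g=0
t8.Δ5 clk=1 f=1 a=1 c=1 b=1 e=1 h=0 j=1 d=0 g=0
t8.Δ6 clk=1 f=1 a=1 c=1 b=0 e=1 h=0 j=1 d=0 g=0
t9.Δ0 clk=1 f=1 a=1 c=1 b=0 e=1 h=0 j=1 d=0 g=0
t9.Δ1 clk=0 f=1 a=1 c=1 b=0 e=1 h=0 j=1 d=0 g=0
t10.Δ0 clk=0 f=1 a=1 c=1 b=0 e=1 h=0 j=1 d=0 g=0
t10.Δ1 clk=1 f=1 a=1 c=1 b=0 e=1 h=0 j=1 d=0 g=0
t10.Δ2 clk=1 f=1 a=1 c=0 b=0 e=1 h=0 j=0 d=1 g=0
t10.Δ3 clk=1 f=1 a=1 c=0 b=1 e=1 h=0 j=0 d=1 g=1
t10.Δ4 clk=1 f=0 a=1 c=0 b=1 e=1 h=0 j=0 d=1 g=1
t10.Δ5 clk=1 f=0 a=0 c=0 b=1 e=1 h=0 j=0 d=1 g=1
t10.Δ6 clk=1 f=0 a=0 c=0 b=0 e=1 h=0 j=0 d=1 g=1
t11.Δ0 clk=1 f=0 a=0 c=0 b=0 e=1 h=0 j=0 d=1 g=1
t11.Δ1 clk=0 f=0 a=0 c=0 b=0 e=1 h=0 j=0 d=1 g=1
t12.Δ0 clk=0 f=0 a=0 c=0 b=0 e=1 h=0 j=0 d=1 g=1
t12.Δ1 clk=1 f=0 a=0 c=0 b=0 e=1 h=0 j=0 d=1 g=1
t12.Δ2 clk=1 f=0 a=0 c=1 b=0 e=1 h=0 j=1 d=0 g=1
t12.Δ3 clk=1 f=0 a=0 c=1 b=1 e=1 h=0 j=1 d=0 g=0
t12.Δ4 clk=1 f=1 a=0 c=1 b=1 e=1 h=0 j=1 d=0 g=0
t12.Δ5 clk=1 f=1 a=1 c=1 b=1 e=1 h=0 j=1 d=0 g=0
t12.Δ6 clk=1 f=1 a=1 c=1 b=0 e=1 h=0 j=1 d=0 g=0
t13.Δ0 clk=1 f=1 a=1 c=1 b=0 e=1 h=0 j=1 d=0 g=0
t13.Δ1 clk=0 f=1 a=1 c=1 b=0 e=1 h=0 j=1 d=0 g=0
t14.Δ0 clk=0 f=1 a=1 c=1 b=0 e=1 h=0 j=1 d=0 g=0
t14.Δ1 clk=1 f=1 a=1 c=1 b=0 e=1 h=0 j=1 d=0 g=0
t14.Δ2 clk=1 f=1 a=1 c=0 b=0 e=1 h=0 j=0 d=1 g=0
t14.Δ3 clk=1 f=1 a=1 c=0 b=1 e=1 h=0 j=0 d=1 g=1
t14.Δ4 clk=1 f=0 a=1 c=0 b=1 e=1 h=0 j=0 d=1 g=1
t14.Δ5 clk=1 f=0 a=0 c=0 b=1 e=1 h=0 j=0 d=1 g=1
t14.Δ6 clk=1 f=0 a=0 c=0 b=0 e=1 h=0 j=0 d=1 g=1
t15.Δ0 clk=1 f=0 a=0 c=0 b=0 e=1 h=0 j=0 d=1 g=1
t15.Δ1 clk=0 f=0 a=0 c=0 b=0 e=1 h=0 j=0 d=1 g=1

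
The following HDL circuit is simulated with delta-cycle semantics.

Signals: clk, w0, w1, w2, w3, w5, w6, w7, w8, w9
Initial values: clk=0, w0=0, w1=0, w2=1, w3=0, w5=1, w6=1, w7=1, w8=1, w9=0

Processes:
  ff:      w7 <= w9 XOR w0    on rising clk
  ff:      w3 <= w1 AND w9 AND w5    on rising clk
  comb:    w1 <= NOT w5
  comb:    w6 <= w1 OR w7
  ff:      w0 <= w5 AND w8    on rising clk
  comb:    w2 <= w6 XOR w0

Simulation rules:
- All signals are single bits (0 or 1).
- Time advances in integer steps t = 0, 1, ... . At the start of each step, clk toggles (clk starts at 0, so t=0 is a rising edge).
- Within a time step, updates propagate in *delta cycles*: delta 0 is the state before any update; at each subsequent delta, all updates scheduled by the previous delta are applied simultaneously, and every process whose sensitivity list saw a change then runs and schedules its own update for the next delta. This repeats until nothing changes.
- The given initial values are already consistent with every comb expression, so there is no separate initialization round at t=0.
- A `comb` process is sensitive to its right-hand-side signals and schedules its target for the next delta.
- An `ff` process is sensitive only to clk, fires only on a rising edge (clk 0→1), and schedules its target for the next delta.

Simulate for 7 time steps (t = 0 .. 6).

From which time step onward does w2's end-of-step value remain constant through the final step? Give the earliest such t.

t=0 Δ0: w7=1 w8=1 clk=0 w1=0 w5=1 w6=1 w2=1 w3=0 w9=0 w0=0
  Δ1: clk:0→1
  Δ2: w7:1→0, w0:0→1
  Δ3: w6:1→0, w2:1→0
  Δ4: w2:0→1
  (4Δ to stable)
t=1 Δ0: w7=0 w8=1 clk=1 w1=0 w5=1 w6=0 w2=1 w3=0 w9=0 w0=1
  Δ1: clk:1→0
  (1Δ to stable)
t=2 Δ0: w7=0 w8=1 clk=0 w1=0 w5=1 w6=0 w2=1 w3=0 w9=0 w0=1
  Δ1: clk:0→1
  Δ2: w7:0→1
  Δ3: w6:0→1
  Δ4: w2:1→0
  (4Δ to stable)
t=3 Δ0: w7=1 w8=1 clk=1 w1=0 w5=1 w6=1 w2=0 w3=0 w9=0 w0=1
  Δ1: clk:1→0
  (1Δ to stable)
t=4 Δ0: w7=1 w8=1 clk=0 w1=0 w5=1 w6=1 w2=0 w3=0 w9=0 w0=1
  Δ1: clk:0→1
  (1Δ to stable)
t=5 Δ0: w7=1 w8=1 clk=1 w1=0 w5=1 w6=1 w2=0 w3=0 w9=0 w0=1
  Δ1: clk:1→0
  (1Δ to stable)
t=6 Δ0: w7=1 w8=1 clk=0 w1=0 w5=1 w6=1 w2=0 w3=0 w9=0 w0=1
  Δ1: clk:0→1
  (1Δ to stable)

2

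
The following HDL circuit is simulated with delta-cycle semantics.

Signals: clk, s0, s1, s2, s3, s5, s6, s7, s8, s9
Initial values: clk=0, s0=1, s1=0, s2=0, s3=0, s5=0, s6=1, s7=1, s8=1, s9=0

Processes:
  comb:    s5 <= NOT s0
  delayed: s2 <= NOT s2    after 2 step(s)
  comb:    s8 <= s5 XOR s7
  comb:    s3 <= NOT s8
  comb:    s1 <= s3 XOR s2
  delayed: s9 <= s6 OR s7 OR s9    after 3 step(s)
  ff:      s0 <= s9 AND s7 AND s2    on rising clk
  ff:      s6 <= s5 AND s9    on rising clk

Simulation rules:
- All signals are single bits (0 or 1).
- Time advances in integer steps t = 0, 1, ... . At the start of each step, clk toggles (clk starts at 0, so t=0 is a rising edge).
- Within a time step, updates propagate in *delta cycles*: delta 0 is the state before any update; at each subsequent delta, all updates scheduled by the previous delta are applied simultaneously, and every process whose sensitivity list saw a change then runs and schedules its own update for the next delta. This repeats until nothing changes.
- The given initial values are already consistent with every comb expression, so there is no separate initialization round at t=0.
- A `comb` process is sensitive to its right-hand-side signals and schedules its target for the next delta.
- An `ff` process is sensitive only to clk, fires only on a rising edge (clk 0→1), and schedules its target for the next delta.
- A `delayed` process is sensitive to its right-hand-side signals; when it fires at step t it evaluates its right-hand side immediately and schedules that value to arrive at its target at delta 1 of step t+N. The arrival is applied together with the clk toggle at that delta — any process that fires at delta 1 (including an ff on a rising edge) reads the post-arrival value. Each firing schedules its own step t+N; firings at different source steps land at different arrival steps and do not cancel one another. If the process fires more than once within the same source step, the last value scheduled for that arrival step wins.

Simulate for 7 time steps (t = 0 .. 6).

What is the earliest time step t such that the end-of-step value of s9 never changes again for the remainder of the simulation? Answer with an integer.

t0.Δ0 s9=0 s3=0 s0=1 s5=0 s1=0 s6=1 s2=0 s8=1 clk=0 s7=1
t0.Δ1 s9=0 s3=0 s0=1 s5=0 s1=0 s6=1 s2=0 s8=1 clk=1 s7=1
t0.Δ2 s9=0 s3=0 s0=0 s5=0 s1=0 s6=0 s2=0 s8=1 clk=1 s7=1
t0.Δ3 s9=0 s3=0 s0=0 s5=1 s1=0 s6=0 s2=0 s8=1 clk=1 s7=1
t0.Δ4 s9=0 s3=0 s0=0 s5=1 s1=0 s6=0 s2=0 s8=0 clk=1 s7=1
t0.Δ5 s9=0 s3=1 s0=0 s5=1 s1=0 s6=0 s2=0 s8=0 clk=1 s7=1
t0.Δ6 s9=0 s3=1 s0=0 s5=1 s1=1 s6=0 s2=0 s8=0 clk=1 s7=1
t1.Δ0 s9=0 s3=1 s0=0 s5=1 s1=1 s6=0 s2=0 s8=0 clk=1 s7=1
t1.Δ1 s9=0 s3=1 s0=0 s5=1 s1=1 s6=0 s2=0 s8=0 clk=0 s7=1
t2.Δ0 s9=0 s3=1 s0=0 s5=1 s1=1 s6=0 s2=0 s8=0 clk=0 s7=1
t2.Δ1 s9=0 s3=1 s0=0 s5=1 s1=1 s6=0 s2=0 s8=0 clk=1 s7=1
t3.Δ0 s9=0 s3=1 s0=0 s5=1 s1=1 s6=0 s2=0 s8=0 clk=1 s7=1
t3.Δ1 s9=1 s3=1 s0=0 s5=1 s1=1 s6=0 s2=0 s8=0 clk=0 s7=1
t4.Δ0 s9=1 s3=1 s0=0 s5=1 s1=1 s6=0 s2=0 s8=0 clk=0 s7=1
t4.Δ1 s9=1 s3=1 s0=0 s5=1 s1=1 s6=0 s2=0 s8=0 clk=1 s7=1
t4.Δ2 s9=1 s3=1 s0=0 s5=1 s1=1 s6=1 s2=0 s8=0 clk=1 s7=1
t5.Δ0 s9=1 s3=1 s0=0 s5=1 s1=1 s6=1 s2=0 s8=0 clk=1 s7=1
t5.Δ1 s9=1 s3=1 s0=0 s5=1 s1=1 s6=1 s2=0 s8=0 clk=0 s7=1
t6.Δ0 s9=1 s3=1 s0=0 s5=1 s1=1 s6=1 s2=0 s8=0 clk=0 s7=1
t6.Δ1 s9=1 s3=1 s0=0 s5=1 s1=1 s6=1 s2=0 s8=0 clk=1 s7=1

3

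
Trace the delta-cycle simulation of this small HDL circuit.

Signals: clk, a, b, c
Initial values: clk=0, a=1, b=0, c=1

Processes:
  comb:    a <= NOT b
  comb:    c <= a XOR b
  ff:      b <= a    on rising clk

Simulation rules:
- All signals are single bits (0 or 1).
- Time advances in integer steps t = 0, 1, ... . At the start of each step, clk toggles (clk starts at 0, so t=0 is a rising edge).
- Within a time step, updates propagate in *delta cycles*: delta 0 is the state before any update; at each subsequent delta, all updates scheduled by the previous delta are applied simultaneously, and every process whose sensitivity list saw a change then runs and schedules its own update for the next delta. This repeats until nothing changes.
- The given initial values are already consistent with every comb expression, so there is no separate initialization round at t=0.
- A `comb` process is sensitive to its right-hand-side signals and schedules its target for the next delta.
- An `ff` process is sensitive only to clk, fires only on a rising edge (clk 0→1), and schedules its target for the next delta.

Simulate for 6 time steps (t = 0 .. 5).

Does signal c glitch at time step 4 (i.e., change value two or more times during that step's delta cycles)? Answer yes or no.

yes

[bits: c,a,clk,b]
t=0: Δ0=1100 Δ1=1110 Δ2=1111 Δ3=0011 Δ4=1011 | 4Δ
t=1: Δ0=1011 Δ1=1001 | 1Δ
t=2: Δ0=1001 Δ1=1011 Δ2=1010 Δ3=0110 Δ4=1110 | 4Δ
t=3: Δ0=1110 Δ1=1100 | 1Δ
t=4: Δ0=1100 Δ1=1110 Δ2=1111 Δ3=0011 Δ4=1011 | 4Δ
t=5: Δ0=1011 Δ1=1001 | 1Δ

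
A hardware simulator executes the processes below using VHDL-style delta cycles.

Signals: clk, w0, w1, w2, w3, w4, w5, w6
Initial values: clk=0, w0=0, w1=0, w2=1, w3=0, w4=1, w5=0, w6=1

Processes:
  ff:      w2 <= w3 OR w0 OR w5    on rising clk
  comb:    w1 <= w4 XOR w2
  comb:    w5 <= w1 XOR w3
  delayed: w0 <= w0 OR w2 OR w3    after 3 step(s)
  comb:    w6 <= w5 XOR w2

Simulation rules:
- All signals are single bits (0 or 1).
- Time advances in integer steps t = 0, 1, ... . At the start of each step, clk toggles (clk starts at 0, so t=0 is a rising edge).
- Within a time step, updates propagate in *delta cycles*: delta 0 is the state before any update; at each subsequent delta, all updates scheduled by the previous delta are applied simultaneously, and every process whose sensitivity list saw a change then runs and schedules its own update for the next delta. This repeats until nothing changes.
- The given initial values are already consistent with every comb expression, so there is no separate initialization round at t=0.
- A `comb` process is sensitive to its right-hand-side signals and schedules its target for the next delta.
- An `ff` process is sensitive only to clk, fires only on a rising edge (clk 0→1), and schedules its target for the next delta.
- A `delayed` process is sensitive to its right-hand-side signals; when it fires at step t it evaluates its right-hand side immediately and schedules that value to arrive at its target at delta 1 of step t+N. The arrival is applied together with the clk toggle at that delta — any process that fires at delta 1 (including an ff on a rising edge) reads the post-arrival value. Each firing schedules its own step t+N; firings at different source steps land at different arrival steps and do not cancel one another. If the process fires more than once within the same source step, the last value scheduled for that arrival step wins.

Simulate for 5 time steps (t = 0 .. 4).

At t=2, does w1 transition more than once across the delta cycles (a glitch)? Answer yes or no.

t=0 Δ0: w2=1 w5=0 w1=0 w6=1 w0=0 w3=0 w4=1 clk=0
  Δ1: clk:0→1
  Δ2: w2:1→0
  Δ3: w1:0→1, w6:1→0
  Δ4: w5:0→1
  Δ5: w6:0→1
  (5Δ to stable)
t=1 Δ0: w2=0 w5=1 w1=1 w6=1 w0=0 w3=0 w4=1 clk=1
  Δ1: clk:1→0
  (1Δ to stable)
t=2 Δ0: w2=0 w5=1 w1=1 w6=1 w0=0 w3=0 w4=1 clk=0
  Δ1: clk:0→1
  Δ2: w2:0→1
  Δ3: w1:1→0, w6:1→0
  Δ4: w5:1→0
  Δ5: w6:0→1
  (5Δ to stable)
t=3 Δ0: w2=1 w5=0 w1=0 w6=1 w0=0 w3=0 w4=1 clk=1
  Δ1: clk:1→0
  (1Δ to stable)
t=4 Δ0: w2=1 w5=0 w1=0 w6=1 w0=0 w3=0 w4=1 clk=0
  Δ1: clk:0→1
  Δ2: w2:1→0
  Δ3: w1:0→1, w6:1→0
  Δ4: w5:0→1
  Δ5: w6:0→1
  (5Δ to stable)

no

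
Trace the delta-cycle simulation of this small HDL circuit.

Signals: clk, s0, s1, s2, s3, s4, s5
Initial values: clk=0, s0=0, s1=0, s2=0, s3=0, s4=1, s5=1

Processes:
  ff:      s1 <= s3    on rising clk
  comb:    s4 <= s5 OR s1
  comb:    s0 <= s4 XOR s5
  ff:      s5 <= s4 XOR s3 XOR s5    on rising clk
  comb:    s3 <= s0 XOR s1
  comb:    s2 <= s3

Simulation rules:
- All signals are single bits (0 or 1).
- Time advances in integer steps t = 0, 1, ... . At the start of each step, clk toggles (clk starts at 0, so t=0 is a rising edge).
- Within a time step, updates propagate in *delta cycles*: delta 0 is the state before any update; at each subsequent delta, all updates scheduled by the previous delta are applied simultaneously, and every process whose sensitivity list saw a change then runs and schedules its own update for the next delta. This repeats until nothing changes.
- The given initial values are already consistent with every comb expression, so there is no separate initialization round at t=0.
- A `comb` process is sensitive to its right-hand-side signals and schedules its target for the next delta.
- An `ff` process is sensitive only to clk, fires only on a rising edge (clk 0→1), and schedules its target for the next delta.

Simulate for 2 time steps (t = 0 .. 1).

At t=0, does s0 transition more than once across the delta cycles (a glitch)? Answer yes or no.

t0.Δ0 s0=0 s3=0 clk=0 s4=1 s1=0 s5=1 s2=0
t0.Δ1 s0=0 s3=0 clk=1 s4=1 s1=0 s5=1 s2=0
t0.Δ2 s0=0 s3=0 clk=1 s4=1 s1=0 s5=0 s2=0
t0.Δ3 s0=1 s3=0 clk=1 s4=0 s1=0 s5=0 s2=0
t0.Δ4 s0=0 s3=1 clk=1 s4=0 s1=0 s5=0 s2=0
t0.Δ5 s0=0 s3=0 clk=1 s4=0 s1=0 s5=0 s2=1
t0.Δ6 s0=0 s3=0 clk=1 s4=0 s1=0 s5=0 s2=0
t1.Δ0 s0=0 s3=0 clk=1 s4=0 s1=0 s5=0 s2=0
t1.Δ1 s0=0 s3=0 clk=0 s4=0 s1=0 s5=0 s2=0

yes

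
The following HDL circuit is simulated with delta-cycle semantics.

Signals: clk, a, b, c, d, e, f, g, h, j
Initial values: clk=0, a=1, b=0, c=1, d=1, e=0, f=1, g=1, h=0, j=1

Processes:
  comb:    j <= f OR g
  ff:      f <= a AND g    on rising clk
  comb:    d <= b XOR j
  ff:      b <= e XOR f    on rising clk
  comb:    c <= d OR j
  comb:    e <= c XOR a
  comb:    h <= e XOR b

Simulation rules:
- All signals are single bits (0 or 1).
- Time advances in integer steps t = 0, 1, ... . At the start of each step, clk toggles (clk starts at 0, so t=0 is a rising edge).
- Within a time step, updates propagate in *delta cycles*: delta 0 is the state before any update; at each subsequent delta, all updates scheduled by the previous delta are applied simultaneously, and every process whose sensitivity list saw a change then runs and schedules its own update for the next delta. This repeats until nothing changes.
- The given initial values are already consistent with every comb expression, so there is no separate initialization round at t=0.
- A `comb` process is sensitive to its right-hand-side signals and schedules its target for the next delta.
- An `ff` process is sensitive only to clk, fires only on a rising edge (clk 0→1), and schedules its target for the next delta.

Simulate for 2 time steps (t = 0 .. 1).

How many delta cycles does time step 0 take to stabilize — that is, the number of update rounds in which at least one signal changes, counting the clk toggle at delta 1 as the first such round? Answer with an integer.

3

t0.Δ0 c=1 g=1 clk=0 b=0 j=1 d=1 h=0 f=1 e=0 a=1
t0.Δ1 c=1 g=1 clk=1 b=0 j=1 d=1 h=0 f=1 e=0 a=1
t0.Δ2 c=1 g=1 clk=1 b=1 j=1 d=1 h=0 f=1 e=0 a=1
t0.Δ3 c=1 g=1 clk=1 b=1 j=1 d=0 h=1 f=1 e=0 a=1
t1.Δ0 c=1 g=1 clk=1 b=1 j=1 d=0 h=1 f=1 e=0 a=1
t1.Δ1 c=1 g=1 clk=0 b=1 j=1 d=0 h=1 f=1 e=0 a=1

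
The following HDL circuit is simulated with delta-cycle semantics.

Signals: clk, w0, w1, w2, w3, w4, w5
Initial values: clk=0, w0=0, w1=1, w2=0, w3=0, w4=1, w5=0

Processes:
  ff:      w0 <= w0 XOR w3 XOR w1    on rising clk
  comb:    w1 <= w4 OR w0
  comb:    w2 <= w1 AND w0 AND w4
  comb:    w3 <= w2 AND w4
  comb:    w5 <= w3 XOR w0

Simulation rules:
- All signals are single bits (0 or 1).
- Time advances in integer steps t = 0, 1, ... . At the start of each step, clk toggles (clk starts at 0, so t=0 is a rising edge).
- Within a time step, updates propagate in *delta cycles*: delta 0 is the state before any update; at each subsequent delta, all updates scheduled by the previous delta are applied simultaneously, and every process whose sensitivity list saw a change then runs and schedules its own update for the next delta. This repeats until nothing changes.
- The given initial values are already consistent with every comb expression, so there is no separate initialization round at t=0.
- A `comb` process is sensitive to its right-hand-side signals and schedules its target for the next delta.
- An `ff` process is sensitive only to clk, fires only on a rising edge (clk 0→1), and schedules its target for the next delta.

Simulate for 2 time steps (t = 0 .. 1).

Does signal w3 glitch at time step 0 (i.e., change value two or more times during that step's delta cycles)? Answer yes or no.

no

t0.Δ0 clk=0 w4=1 w3=0 w2=0 w0=0 w1=1 w5=0
t0.Δ1 clk=1 w4=1 w3=0 w2=0 w0=0 w1=1 w5=0
t0.Δ2 clk=1 w4=1 w3=0 w2=0 w0=1 w1=1 w5=0
t0.Δ3 clk=1 w4=1 w3=0 w2=1 w0=1 w1=1 w5=1
t0.Δ4 clk=1 w4=1 w3=1 w2=1 w0=1 w1=1 w5=1
t0.Δ5 clk=1 w4=1 w3=1 w2=1 w0=1 w1=1 w5=0
t1.Δ0 clk=1 w4=1 w3=1 w2=1 w0=1 w1=1 w5=0
t1.Δ1 clk=0 w4=1 w3=1 w2=1 w0=1 w1=1 w5=0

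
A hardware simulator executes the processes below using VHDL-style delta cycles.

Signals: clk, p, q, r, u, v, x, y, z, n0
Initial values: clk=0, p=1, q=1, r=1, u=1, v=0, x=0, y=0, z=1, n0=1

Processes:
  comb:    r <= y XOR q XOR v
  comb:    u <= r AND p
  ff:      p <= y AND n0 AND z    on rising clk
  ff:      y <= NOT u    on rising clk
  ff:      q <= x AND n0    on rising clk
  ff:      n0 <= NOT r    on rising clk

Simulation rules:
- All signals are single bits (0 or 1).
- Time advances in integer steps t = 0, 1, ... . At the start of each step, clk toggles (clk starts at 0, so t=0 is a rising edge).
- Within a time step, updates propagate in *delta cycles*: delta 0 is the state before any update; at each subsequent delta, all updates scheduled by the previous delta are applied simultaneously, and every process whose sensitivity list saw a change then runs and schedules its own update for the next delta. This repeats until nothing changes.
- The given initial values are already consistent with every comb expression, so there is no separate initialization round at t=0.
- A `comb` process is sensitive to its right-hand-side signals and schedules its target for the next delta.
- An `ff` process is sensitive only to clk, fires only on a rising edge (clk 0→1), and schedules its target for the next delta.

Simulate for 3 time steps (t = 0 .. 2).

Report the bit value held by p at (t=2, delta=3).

0

t0.Δ0 y=0 v=0 u=1 r=1 q=1 z=1 n0=1 x=0 p=1 clk=0
t0.Δ1 y=0 v=0 u=1 r=1 q=1 z=1 n0=1 x=0 p=1 clk=1
t0.Δ2 y=0 v=0 u=1 r=1 q=0 z=1 n0=0 x=0 p=0 clk=1
t0.Δ3 y=0 v=0 u=0 r=0 q=0 z=1 n0=0 x=0 p=0 clk=1
t1.Δ0 y=0 v=0 u=0 r=0 q=0 z=1 n0=0 x=0 p=0 clk=1
t1.Δ1 y=0 v=0 u=0 r=0 q=0 z=1 n0=0 x=0 p=0 clk=0
t2.Δ0 y=0 v=0 u=0 r=0 q=0 z=1 n0=0 x=0 p=0 clk=0
t2.Δ1 y=0 v=0 u=0 r=0 q=0 z=1 n0=0 x=0 p=0 clk=1
t2.Δ2 y=1 v=0 u=0 r=0 q=0 z=1 n0=1 x=0 p=0 clk=1
t2.Δ3 y=1 v=0 u=0 r=1 q=0 z=1 n0=1 x=0 p=0 clk=1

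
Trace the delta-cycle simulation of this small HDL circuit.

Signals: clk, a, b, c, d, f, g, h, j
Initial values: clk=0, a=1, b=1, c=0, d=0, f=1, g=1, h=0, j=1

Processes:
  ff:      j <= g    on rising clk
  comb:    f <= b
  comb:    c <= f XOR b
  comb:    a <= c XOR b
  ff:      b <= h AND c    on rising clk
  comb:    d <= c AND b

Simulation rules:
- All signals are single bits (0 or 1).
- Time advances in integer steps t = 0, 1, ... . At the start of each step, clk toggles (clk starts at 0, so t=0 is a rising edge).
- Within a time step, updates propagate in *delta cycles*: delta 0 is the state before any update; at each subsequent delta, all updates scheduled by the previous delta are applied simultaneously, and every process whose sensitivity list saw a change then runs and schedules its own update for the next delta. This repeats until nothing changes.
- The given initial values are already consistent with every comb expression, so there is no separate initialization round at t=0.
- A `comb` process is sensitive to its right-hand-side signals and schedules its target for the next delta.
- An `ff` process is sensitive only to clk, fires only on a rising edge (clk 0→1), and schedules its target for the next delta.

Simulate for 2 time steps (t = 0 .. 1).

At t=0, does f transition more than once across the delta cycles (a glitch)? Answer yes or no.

no

t=0 Δ0: b=1 g=1 d=0 clk=0 a=1 j=1 c=0 h=0 f=1
  Δ1: clk:0→1
  Δ2: b:1→0
  Δ3: a:1→0, c:0→1, f:1→0
  Δ4: a:0→1, c:1→0
  Δ5: a:1→0
  (5Δ to stable)
t=1 Δ0: b=0 g=1 d=0 clk=1 a=0 j=1 c=0 h=0 f=0
  Δ1: clk:1→0
  (1Δ to stable)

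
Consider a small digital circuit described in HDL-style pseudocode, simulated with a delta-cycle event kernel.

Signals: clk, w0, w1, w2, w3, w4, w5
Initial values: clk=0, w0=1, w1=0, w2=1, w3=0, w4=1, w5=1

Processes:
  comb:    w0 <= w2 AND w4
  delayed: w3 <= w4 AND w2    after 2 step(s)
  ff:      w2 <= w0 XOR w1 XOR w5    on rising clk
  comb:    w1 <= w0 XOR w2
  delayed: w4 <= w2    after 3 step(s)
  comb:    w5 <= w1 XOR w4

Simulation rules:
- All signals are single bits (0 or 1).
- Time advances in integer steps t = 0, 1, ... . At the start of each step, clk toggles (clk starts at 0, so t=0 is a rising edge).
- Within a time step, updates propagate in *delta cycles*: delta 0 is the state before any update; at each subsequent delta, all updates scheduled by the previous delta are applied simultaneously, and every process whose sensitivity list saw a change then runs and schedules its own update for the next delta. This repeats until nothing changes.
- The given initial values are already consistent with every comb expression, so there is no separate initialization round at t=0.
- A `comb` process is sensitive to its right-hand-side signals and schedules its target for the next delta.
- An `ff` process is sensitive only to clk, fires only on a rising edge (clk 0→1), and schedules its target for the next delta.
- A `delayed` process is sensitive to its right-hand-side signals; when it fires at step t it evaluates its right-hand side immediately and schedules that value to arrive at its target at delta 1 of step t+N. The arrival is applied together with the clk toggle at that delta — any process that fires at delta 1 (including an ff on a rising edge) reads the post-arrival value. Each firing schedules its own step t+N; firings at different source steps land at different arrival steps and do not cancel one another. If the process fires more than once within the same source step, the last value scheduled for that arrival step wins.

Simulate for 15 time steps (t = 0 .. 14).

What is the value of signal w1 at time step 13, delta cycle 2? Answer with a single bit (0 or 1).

0

t0.Δ0 w0=1 w5=1 clk=0 w3=0 w1=0 w2=1 w4=1
t0.Δ1 w0=1 w5=1 clk=1 w3=0 w1=0 w2=1 w4=1
t0.Δ2 w0=1 w5=1 clk=1 w3=0 w1=0 w2=0 w4=1
t0.Δ3 w0=0 w5=1 clk=1 w3=0 w1=1 w2=0 w4=1
t0.Δ4 w0=0 w5=0 clk=1 w3=0 w1=0 w2=0 w4=1
t0.Δ5 w0=0 w5=1 clk=1 w3=0 w1=0 w2=0 w4=1
t1.Δ0 w0=0 w5=1 clk=1 w3=0 w1=0 w2=0 w4=1
t1.Δ1 w0=0 w5=1 clk=0 w3=0 w1=0 w2=0 w4=1
t2.Δ0 w0=0 w5=1 clk=0 w3=0 w1=0 w2=0 w4=1
t2.Δ1 w0=0 w5=1 clk=1 w3=0 w1=0 w2=0 w4=1
t2.Δ2 w0=0 w5=1 clk=1 w3=0 w1=0 w2=1 w4=1
t2.Δ3 w0=1 w5=1 clk=1 w3=0 w1=1 w2=1 w4=1
t2.Δ4 w0=1 w5=0 clk=1 w3=0 w1=0 w2=1 w4=1
t2.Δ5 w0=1 w5=1 clk=1 w3=0 w1=0 w2=1 w4=1
t3.Δ0 w0=1 w5=1 clk=1 w3=0 w1=0 w2=1 w4=1
t3.Δ1 w0=1 w5=1 clk=0 w3=0 w1=0 w2=1 w4=0
t3.Δ2 w0=0 w5=0 clk=0 w3=0 w1=0 w2=1 w4=0
t3.Δ3 w0=0 w5=0 clk=0 w3=0 w1=1 w2=1 w4=0
t3.Δ4 w0=0 w5=1 clk=0 w3=0 w1=1 w2=1 w4=0
t4.Δ0 w0=0 w5=1 clk=0 w3=0 w1=1 w2=1 w4=0
t4.Δ1 w0=0 w5=1 clk=1 w3=1 w1=1 w2=1 w4=0
t4.Δ2 w0=0 w5=1 clk=1 w3=1 w1=1 w2=0 w4=0
t4.Δ3 w0=0 w5=1 clk=1 w3=1 w1=0 w2=0 w4=0
t4.Δ4 w0=0 w5=0 clk=1 w3=1 w1=0 w2=0 w4=0
t5.Δ0 w0=0 w5=0 clk=1 w3=1 w1=0 w2=0 w4=0
t5.Δ1 w0=0 w5=0 clk=0 w3=0 w1=0 w2=0 w4=1
t5.Δ2 w0=0 w5=1 clk=0 w3=0 w1=0 w2=0 w4=1
t6.Δ0 w0=0 w5=1 clk=0 w3=0 w1=0 w2=0 w4=1
t6.Δ1 w0=0 w5=1 clk=1 w3=0 w1=0 w2=0 w4=1
t6.Δ2 w0=0 w5=1 clk=1 w3=0 w1=0 w2=1 w4=1
t6.Δ3 w0=1 w5=1 clk=1 w3=0 w1=1 w2=1 w4=1
t6.Δ4 w0=1 w5=0 clk=1 w3=0 w1=0 w2=1 w4=1
t6.Δ5 w0=1 w5=1 clk=1 w3=0 w1=0 w2=1 w4=1
t7.Δ0 w0=1 w5=1 clk=1 w3=0 w1=0 w2=1 w4=1
t7.Δ1 w0=1 w5=1 clk=0 w3=0 w1=0 w2=1 w4=0
t7.Δ2 w0=0 w5=0 clk=0 w3=0 w1=0 w2=1 w4=0
t7.Δ3 w0=0 w5=0 clk=0 w3=0 w1=1 w2=1 w4=0
t7.Δ4 w0=0 w5=1 clk=0 w3=0 w1=1 w2=1 w4=0
t8.Δ0 w0=0 w5=1 clk=0 w3=0 w1=1 w2=1 w4=0
t8.Δ1 w0=0 w5=1 clk=1 w3=1 w1=1 w2=1 w4=0
t8.Δ2 w0=0 w5=1 clk=1 w3=1 w1=1 w2=0 w4=0
t8.Δ3 w0=0 w5=1 clk=1 w3=1 w1=0 w2=0 w4=0
t8.Δ4 w0=0 w5=0 clk=1 w3=1 w1=0 w2=0 w4=0
t9.Δ0 w0=0 w5=0 clk=1 w3=1 w1=0 w2=0 w4=0
t9.Δ1 w0=0 w5=0 clk=0 w3=0 w1=0 w2=0 w4=1
t9.Δ2 w0=0 w5=1 clk=0 w3=0 w1=0 w2=0 w4=1
t10.Δ0 w0=0 w5=1 clk=0 w3=0 w1=0 w2=0 w4=1
t10.Δ1 w0=0 w5=1 clk=1 w3=0 w1=0 w2=0 w4=1
t10.Δ2 w0=0 w5=1 clk=1 w3=0 w1=0 w2=1 w4=1
t10.Δ3 w0=1 w5=1 clk=1 w3=0 w1=1 w2=1 w4=1
t10.Δ4 w0=1 w5=0 clk=1 w3=0 w1=0 w2=1 w4=1
t10.Δ5 w0=1 w5=1 clk=1 w3=0 w1=0 w2=1 w4=1
t11.Δ0 w0=1 w5=1 clk=1 w3=0 w1=0 w2=1 w4=1
t11.Δ1 w0=1 w5=1 clk=0 w3=0 w1=0 w2=1 w4=0
t11.Δ2 w0=0 w5=0 clk=0 w3=0 w1=0 w2=1 w4=0
t11.Δ3 w0=0 w5=0 clk=0 w3=0 w1=1 w2=1 w4=0
t11.Δ4 w0=0 w5=1 clk=0 w3=0 w1=1 w2=1 w4=0
t12.Δ0 w0=0 w5=1 clk=0 w3=0 w1=1 w2=1 w4=0
t12.Δ1 w0=0 w5=1 clk=1 w3=1 w1=1 w2=1 w4=0
t12.Δ2 w0=0 w5=1 clk=1 w3=1 w1=1 w2=0 w4=0
t12.Δ3 w0=0 w5=1 clk=1 w3=1 w1=0 w2=0 w4=0
t12.Δ4 w0=0 w5=0 clk=1 w3=1 w1=0 w2=0 w4=0
t13.Δ0 w0=0 w5=0 clk=1 w3=1 w1=0 w2=0 w4=0
t13.Δ1 w0=0 w5=0 clk=0 w3=0 w1=0 w2=0 w4=1
t13.Δ2 w0=0 w5=1 clk=0 w3=0 w1=0 w2=0 w4=1
t14.Δ0 w0=0 w5=1 clk=0 w3=0 w1=0 w2=0 w4=1
t14.Δ1 w0=0 w5=1 clk=1 w3=0 w1=0 w2=0 w4=1
t14.Δ2 w0=0 w5=1 clk=1 w3=0 w1=0 w2=1 w4=1
t14.Δ3 w0=1 w5=1 clk=1 w3=0 w1=1 w2=1 w4=1
t14.Δ4 w0=1 w5=0 clk=1 w3=0 w1=0 w2=1 w4=1
t14.Δ5 w0=1 w5=1 clk=1 w3=0 w1=0 w2=1 w4=1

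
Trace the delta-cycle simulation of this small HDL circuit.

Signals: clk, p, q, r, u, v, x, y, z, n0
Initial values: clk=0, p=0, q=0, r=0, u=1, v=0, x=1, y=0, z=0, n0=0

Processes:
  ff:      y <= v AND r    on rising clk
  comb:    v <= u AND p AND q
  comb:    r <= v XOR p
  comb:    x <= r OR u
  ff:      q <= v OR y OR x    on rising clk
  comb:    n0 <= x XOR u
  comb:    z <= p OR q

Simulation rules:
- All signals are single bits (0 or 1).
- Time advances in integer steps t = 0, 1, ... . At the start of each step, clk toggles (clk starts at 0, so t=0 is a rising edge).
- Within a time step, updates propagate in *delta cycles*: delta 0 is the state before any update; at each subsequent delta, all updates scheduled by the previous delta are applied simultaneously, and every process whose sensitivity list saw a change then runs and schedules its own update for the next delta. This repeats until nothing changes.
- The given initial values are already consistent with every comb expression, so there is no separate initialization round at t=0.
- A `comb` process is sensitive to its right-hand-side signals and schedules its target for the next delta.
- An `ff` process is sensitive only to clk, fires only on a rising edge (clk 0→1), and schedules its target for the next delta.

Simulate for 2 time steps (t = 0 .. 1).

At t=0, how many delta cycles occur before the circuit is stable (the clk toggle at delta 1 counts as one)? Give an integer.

[bits: y,v,z,clk,u,q,p,r,x,n0]
t=0: Δ0=0000100010 Δ1=0001100010 Δ2=0001110010 Δ3=0011110010 | 3Δ
t=1: Δ0=0011110010 Δ1=0010110010 | 1Δ

3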